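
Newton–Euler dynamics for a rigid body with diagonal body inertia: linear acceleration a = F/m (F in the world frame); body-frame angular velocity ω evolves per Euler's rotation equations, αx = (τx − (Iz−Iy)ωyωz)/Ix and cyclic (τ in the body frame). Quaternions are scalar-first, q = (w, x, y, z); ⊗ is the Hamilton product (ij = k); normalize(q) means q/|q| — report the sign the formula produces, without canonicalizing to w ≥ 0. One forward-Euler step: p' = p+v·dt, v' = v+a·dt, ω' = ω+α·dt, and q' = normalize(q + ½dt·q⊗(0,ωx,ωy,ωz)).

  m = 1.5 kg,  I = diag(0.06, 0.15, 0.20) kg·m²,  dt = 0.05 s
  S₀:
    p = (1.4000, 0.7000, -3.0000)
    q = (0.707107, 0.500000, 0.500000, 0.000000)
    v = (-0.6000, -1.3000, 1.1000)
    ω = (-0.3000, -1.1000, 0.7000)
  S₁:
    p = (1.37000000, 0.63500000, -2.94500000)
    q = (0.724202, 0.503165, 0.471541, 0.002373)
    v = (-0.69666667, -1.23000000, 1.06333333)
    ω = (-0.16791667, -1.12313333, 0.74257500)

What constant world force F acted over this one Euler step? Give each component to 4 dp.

F = (-2.9000, 2.1000, -1.1000)

velocity change Δv = (-0.09666667, 0.07000000, -0.03666667)
applied force F = (-2.9000, 2.1000, -1.1000)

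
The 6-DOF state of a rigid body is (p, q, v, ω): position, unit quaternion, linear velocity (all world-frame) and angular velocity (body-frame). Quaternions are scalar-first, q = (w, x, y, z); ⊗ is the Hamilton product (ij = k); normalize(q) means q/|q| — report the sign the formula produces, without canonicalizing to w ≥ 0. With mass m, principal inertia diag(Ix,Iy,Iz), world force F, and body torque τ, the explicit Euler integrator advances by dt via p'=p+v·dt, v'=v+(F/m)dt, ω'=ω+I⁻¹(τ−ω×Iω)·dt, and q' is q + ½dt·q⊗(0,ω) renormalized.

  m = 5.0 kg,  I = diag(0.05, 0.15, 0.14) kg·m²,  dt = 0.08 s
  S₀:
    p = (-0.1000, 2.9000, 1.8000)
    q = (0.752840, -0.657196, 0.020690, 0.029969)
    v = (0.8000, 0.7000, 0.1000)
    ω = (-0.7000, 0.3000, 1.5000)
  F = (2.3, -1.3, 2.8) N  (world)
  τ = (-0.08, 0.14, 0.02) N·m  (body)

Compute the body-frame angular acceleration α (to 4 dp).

precession coupling ω×(Iω) = (-0.0045, 0.0945, -0.0210)
(τ − ω×Iω)/I = (-1.5100, 0.3033, 0.2929)

α = (-1.5100, 0.3033, 0.2929)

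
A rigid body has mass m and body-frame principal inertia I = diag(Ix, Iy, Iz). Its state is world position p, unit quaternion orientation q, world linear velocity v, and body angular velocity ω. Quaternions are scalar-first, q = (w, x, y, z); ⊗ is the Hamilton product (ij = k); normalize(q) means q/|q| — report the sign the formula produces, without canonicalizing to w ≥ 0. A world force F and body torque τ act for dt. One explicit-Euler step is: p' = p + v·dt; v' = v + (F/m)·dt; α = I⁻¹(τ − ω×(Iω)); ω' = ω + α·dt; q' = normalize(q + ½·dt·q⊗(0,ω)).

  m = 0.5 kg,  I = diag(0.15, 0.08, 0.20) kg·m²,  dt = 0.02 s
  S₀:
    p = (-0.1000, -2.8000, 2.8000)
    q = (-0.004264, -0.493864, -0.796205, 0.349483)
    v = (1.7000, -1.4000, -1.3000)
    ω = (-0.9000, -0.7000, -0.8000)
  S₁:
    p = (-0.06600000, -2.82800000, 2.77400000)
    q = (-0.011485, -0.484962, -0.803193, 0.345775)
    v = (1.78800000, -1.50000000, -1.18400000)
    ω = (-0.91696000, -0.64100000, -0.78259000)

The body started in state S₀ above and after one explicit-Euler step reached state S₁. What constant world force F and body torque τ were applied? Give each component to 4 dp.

Δv = v₁−v₀ = (0.08800000, -0.10000000, 0.11600000)
F = m·Δv/dt = (2.2000, -2.5000, 2.9000)
ω₁ − ω₀ = (-0.01696000, 0.05900000, 0.01741000)
ω₀×(Iω₀) = (0.0672, -0.0360, -0.0441)
applied torque τ = (-0.0600, 0.2000, 0.1300)

F = (2.2000, -2.5000, 2.9000)
τ = (-0.0600, 0.2000, 0.1300)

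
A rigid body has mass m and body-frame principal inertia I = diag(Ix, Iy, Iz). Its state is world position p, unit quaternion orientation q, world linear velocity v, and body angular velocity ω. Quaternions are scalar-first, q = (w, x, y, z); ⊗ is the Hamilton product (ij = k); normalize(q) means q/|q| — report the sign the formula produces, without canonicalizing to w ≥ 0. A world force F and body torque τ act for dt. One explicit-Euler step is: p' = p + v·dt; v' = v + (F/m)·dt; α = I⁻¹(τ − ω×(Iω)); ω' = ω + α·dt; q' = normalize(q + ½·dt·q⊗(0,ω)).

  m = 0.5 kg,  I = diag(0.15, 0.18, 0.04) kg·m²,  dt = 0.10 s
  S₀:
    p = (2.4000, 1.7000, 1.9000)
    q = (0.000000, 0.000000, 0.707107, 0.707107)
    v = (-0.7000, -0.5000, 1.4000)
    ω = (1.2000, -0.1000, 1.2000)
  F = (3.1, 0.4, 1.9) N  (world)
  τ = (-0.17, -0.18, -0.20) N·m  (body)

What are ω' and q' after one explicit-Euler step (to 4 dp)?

ω' = (1.0755, -0.2880, 0.7090)
q' = (-0.0388, 0.0458, 0.7468, 0.6623)

gyro term ω×Iω = (0.0168, 0.1584, -0.0036)
(τ − ω×Iω)/I = (-1.2453, -1.8800, -4.9100)
ω' = ω + α·dt = (1.0755, -0.2880, 0.7090)
q⊗(0,ω) = (-0.7778177, 0.9192391, 0.8485284, -0.8485284)
q' = normalize(q + ½dt·q⊗(0,ω)) = (-0.0388, 0.0458, 0.7468, 0.6623)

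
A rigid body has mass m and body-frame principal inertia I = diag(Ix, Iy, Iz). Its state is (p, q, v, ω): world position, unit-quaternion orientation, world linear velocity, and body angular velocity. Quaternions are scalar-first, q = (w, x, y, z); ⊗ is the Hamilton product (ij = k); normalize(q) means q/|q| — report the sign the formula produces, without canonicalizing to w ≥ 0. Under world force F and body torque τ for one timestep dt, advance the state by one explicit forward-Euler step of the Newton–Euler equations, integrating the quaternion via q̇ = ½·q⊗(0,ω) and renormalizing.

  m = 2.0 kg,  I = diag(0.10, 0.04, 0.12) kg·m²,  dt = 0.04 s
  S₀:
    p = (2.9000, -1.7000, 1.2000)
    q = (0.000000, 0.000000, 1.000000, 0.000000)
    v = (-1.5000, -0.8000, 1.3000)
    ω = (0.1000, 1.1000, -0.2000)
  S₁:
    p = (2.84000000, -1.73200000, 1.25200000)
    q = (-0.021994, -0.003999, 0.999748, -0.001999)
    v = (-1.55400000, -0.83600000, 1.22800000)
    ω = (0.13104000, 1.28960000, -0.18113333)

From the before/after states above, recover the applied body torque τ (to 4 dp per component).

τ = (0.0600, 0.1900, 0.0500)

rate change Δω = (0.03104000, 0.18960000, 0.01886667)
precession coupling = (-0.0176, 0.0004, -0.0066)
I·α + gyro = (0.0600, 0.1900, 0.0500)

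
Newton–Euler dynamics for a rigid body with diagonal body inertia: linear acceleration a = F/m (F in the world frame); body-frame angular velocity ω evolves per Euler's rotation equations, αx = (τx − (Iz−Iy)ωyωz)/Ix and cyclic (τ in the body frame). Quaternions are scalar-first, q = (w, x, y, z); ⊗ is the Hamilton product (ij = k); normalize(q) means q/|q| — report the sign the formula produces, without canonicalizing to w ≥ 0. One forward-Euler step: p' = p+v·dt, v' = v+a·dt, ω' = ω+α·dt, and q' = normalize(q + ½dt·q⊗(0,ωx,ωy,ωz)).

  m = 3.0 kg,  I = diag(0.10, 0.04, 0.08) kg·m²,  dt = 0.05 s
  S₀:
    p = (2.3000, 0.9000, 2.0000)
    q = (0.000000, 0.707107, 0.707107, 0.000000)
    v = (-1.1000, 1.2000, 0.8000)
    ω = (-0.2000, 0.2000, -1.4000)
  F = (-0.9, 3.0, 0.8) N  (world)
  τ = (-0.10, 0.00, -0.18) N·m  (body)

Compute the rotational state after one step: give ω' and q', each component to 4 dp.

ω' = (-0.2444, 0.1930, -1.5140)
q' = (0.0000, 0.6819, 0.7314, 0.0071)

angular accel α = (-0.8880, -0.1400, -2.2800)
ω + α·dt = (-0.2444, 0.1930, -1.5140)
2q̇ = q⊗(0,ω) = (0.0000000, -0.9899498, 0.9899498, 0.2828428)
q + ½dt·q⊗(0,ω), renormalized = (0.0000, 0.6819, 0.7314, 0.0071)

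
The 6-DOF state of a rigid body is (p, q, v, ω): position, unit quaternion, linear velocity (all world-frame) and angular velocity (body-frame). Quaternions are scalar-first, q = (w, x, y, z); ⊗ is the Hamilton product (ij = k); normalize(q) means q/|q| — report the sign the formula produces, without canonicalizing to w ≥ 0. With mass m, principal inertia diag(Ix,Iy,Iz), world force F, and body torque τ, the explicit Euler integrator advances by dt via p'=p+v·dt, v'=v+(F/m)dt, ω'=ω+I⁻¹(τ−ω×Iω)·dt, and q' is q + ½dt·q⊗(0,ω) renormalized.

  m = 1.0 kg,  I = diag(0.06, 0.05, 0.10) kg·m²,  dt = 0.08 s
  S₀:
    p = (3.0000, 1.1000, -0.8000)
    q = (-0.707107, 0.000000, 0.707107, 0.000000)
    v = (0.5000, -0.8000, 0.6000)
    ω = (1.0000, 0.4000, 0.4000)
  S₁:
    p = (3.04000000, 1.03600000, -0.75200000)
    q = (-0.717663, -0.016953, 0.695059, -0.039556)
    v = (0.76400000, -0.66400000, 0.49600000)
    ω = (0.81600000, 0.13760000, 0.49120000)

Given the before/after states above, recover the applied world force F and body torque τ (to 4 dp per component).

F = (3.3000, 1.7000, -1.3000)
τ = (-0.1300, -0.1800, 0.1100)

ω₁ − ω₀ = (-0.18400000, -0.26240000, 0.09120000)
precession coupling = (0.0080, -0.0160, -0.0040)
τ = I·(Δω/dt) + ω₀×(Iω₀) = (-0.1300, -0.1800, 0.1100)
velocity change Δv = (0.26400000, 0.13600000, -0.10400000)
F = m·Δv/dt = (3.3000, 1.7000, -1.3000)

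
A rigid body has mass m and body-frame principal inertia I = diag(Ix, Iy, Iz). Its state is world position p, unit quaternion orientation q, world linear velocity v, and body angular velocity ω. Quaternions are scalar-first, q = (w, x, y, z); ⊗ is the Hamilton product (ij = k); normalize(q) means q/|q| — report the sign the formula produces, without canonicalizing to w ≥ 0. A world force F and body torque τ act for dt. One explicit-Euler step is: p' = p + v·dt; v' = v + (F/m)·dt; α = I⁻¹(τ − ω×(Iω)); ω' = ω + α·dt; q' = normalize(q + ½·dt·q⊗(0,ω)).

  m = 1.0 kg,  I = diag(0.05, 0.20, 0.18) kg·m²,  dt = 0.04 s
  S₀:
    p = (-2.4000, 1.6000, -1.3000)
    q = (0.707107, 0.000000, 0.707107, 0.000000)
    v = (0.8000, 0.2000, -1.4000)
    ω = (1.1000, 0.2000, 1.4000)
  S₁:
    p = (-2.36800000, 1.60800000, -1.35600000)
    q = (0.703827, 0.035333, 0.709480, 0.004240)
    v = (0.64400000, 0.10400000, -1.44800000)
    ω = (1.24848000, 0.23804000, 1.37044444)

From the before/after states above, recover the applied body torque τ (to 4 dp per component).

τ = (0.1800, -0.0100, -0.1000)

rate change Δω = (0.14848000, 0.03804000, -0.02955556)
ω₀×(Iω₀) = (-0.0056, -0.2002, 0.0330)
τ = I·(Δω/dt) + ω₀×(Iω₀) = (0.1800, -0.0100, -0.1000)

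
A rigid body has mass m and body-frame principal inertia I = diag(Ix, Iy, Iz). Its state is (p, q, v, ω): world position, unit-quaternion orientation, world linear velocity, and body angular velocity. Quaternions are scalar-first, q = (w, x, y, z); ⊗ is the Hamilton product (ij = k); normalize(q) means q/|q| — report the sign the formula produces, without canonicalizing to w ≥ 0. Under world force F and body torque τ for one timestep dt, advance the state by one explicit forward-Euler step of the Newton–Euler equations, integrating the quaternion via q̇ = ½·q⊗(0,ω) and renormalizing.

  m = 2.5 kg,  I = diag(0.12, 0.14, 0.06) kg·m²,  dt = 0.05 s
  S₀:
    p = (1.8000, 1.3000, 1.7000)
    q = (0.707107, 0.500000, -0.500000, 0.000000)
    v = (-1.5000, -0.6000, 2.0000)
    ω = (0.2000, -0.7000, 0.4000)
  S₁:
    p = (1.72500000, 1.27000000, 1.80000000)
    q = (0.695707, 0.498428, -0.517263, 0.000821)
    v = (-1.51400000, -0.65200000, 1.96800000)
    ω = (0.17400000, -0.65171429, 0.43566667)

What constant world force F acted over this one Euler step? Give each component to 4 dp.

v₁ − v₀ = (-0.01400000, -0.05200000, -0.03200000)
applied force F = (-0.7000, -2.6000, -1.6000)

F = (-0.7000, -2.6000, -1.6000)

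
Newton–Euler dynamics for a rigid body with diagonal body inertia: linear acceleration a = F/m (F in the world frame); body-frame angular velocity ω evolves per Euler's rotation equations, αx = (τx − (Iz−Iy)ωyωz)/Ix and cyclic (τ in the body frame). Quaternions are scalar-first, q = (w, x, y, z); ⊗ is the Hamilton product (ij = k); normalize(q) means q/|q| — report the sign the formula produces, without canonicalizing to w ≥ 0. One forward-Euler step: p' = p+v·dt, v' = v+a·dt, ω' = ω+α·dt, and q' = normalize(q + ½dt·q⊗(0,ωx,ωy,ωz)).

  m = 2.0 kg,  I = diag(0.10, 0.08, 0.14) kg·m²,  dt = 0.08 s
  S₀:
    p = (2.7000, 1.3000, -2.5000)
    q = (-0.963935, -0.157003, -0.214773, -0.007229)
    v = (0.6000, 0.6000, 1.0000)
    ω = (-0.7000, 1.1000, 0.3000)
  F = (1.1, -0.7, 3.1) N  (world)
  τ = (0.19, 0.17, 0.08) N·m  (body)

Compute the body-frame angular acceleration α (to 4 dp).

ω×(Iω) gyroscopic = (0.0198, 0.0084, 0.0154)
α = I⁻¹(τ − ω×Iω) = (1.7020, 2.0200, 0.4614)

α = (1.7020, 2.0200, 0.4614)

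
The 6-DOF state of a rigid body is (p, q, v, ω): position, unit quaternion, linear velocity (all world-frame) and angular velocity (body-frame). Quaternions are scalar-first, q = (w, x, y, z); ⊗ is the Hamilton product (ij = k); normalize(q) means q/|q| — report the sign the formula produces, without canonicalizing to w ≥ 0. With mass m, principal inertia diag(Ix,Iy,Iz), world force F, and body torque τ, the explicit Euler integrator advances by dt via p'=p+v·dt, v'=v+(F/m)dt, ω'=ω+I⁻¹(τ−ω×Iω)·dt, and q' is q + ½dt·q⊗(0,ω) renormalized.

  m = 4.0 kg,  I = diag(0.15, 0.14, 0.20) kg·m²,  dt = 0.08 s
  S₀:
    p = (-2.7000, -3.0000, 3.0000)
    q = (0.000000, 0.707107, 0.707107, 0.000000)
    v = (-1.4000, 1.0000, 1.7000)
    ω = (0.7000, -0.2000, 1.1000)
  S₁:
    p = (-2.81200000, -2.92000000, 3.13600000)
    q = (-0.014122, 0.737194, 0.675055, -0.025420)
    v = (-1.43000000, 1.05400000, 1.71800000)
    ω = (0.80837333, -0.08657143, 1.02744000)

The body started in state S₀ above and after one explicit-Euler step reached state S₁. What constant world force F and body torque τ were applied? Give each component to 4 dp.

rate change Δω = (0.10837333, 0.11342857, -0.07256000)
gyro term ω₀×Iω₀ = (-0.0132, -0.0385, 0.0014)
applied torque τ = (0.1900, 0.1600, -0.1800)
Δv = v₁−v₀ = (-0.03000000, 0.05400000, 0.01800000)
applied force F = (-1.5000, 2.7000, 0.9000)

F = (-1.5000, 2.7000, 0.9000)
τ = (0.1900, 0.1600, -0.1800)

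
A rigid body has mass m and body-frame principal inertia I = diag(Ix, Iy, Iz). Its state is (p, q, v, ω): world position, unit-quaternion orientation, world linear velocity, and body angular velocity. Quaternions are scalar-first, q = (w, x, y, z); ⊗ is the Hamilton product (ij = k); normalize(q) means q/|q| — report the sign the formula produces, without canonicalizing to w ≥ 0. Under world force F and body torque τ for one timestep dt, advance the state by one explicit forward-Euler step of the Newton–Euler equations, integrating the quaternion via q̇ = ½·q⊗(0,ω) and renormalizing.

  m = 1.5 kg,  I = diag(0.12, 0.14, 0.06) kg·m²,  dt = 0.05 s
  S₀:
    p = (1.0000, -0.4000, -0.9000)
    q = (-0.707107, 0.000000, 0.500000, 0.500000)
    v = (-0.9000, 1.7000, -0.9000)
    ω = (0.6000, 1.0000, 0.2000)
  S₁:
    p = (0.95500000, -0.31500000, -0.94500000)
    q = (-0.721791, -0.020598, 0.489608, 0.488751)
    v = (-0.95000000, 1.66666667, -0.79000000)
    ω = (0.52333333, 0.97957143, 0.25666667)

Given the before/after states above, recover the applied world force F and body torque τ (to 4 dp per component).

F = (-1.5000, -1.0000, 3.3000)
τ = (-0.2000, -0.0500, 0.0800)

v₁ − v₀ = (-0.05000000, -0.03333333, 0.11000000)
applied force F = (-1.5000, -1.0000, 3.3000)
ω₁ − ω₀ = (-0.07666667, -0.02042857, 0.05666667)
ω₀×(Iω₀) = (-0.0160, 0.0072, 0.0120)
τ = I·(Δω/dt) + ω₀×(Iω₀) = (-0.2000, -0.0500, 0.0800)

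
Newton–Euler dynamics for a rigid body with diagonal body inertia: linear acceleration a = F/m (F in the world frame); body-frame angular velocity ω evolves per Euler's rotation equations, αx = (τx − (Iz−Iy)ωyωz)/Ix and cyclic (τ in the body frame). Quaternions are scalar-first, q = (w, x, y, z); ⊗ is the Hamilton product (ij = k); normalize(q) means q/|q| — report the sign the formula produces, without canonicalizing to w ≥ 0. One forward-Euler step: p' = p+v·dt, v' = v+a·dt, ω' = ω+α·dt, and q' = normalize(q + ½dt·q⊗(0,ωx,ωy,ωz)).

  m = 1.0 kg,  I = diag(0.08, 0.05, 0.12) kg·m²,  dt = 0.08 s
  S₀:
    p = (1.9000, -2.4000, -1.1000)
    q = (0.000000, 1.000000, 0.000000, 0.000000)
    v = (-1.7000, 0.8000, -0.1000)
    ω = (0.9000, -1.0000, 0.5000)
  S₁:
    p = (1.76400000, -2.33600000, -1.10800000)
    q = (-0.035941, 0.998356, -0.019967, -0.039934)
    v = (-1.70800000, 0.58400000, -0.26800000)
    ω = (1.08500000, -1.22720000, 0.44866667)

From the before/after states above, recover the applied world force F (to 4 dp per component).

F = (-0.1000, -2.7000, -2.1000)

velocity change Δv = (-0.00800000, -0.21600000, -0.16800000)
F = m·Δv/dt = (-0.1000, -2.7000, -2.1000)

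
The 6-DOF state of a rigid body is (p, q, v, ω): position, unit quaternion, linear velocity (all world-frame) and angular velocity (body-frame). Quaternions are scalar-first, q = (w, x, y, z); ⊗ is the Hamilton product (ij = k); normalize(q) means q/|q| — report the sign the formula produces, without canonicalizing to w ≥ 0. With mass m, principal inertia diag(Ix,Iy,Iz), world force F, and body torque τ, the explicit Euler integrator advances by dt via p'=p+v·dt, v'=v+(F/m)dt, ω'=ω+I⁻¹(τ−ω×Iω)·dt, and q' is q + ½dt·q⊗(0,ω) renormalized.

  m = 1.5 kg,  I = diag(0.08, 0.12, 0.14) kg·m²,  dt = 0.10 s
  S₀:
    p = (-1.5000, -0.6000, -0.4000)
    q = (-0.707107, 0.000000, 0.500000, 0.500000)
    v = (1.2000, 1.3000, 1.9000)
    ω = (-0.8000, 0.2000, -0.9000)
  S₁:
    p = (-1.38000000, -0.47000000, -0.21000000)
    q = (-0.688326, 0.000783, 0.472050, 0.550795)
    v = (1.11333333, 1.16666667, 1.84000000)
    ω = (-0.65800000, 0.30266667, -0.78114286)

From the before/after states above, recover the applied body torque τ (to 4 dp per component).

τ = (0.1100, 0.0800, 0.1600)

Δω = ω₁−ω₀ = (0.14200000, 0.10266667, 0.11885714)
I·α + gyro = (0.1100, 0.0800, 0.1600)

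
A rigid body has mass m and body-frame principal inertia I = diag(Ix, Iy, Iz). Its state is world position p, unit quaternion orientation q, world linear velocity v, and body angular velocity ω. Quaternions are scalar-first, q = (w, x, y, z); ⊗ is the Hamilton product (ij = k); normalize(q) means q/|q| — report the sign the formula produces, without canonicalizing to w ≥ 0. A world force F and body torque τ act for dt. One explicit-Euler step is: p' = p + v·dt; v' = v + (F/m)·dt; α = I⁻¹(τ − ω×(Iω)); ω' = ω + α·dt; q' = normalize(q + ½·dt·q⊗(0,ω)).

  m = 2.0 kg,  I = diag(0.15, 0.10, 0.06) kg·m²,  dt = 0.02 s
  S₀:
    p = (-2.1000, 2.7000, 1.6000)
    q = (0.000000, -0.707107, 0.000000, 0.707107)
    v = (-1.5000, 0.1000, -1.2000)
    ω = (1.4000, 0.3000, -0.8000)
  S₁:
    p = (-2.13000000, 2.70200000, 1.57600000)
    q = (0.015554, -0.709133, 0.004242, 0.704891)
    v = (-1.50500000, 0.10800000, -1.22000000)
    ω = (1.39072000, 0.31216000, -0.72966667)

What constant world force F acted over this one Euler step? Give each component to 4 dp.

F = (-0.5000, 0.8000, -2.0000)

v₁ − v₀ = (-0.00500000, 0.00800000, -0.02000000)
F = m·Δv/dt = (-0.5000, 0.8000, -2.0000)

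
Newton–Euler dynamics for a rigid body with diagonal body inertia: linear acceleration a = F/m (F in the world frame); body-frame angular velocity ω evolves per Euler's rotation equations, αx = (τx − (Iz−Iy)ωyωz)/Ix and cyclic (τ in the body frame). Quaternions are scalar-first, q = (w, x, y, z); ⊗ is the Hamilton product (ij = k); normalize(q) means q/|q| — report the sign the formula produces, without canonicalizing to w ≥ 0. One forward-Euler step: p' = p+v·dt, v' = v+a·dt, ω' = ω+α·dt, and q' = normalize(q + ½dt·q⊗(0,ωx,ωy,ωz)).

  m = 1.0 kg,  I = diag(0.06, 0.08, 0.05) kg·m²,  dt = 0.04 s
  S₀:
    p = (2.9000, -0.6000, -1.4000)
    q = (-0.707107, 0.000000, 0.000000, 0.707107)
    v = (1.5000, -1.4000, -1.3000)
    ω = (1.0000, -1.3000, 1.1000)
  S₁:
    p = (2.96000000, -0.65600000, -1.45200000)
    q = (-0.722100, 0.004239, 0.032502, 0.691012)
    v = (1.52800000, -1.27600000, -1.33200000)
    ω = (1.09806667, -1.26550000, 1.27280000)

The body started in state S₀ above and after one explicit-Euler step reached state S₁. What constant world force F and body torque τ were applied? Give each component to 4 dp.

velocity change Δv = (0.02800000, 0.12400000, -0.03200000)
applied force F = (0.7000, 3.1000, -0.8000)
rate change Δω = (0.09806667, 0.03450000, 0.17280000)
gyro term ω₀×Iω₀ = (0.0429, 0.0110, -0.0260)
I·α + gyro = (0.1900, 0.0800, 0.1900)

F = (0.7000, 3.1000, -0.8000)
τ = (0.1900, 0.0800, 0.1900)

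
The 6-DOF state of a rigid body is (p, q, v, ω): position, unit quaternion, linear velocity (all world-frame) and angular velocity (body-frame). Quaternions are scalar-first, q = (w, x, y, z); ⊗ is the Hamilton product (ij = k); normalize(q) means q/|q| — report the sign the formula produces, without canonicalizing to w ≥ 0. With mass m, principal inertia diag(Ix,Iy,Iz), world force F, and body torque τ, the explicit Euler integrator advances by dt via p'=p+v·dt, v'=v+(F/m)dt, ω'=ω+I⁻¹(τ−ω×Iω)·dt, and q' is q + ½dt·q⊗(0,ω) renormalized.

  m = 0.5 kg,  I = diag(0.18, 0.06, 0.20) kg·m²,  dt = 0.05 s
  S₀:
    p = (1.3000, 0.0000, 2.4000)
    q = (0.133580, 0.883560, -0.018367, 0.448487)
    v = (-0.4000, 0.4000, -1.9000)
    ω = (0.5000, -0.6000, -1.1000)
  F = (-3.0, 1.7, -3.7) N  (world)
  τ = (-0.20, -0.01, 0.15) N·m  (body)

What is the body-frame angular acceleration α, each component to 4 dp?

α = (-1.6244, -0.3500, 0.5700)

ω×(Iω) gyroscopic = (0.0924, 0.0110, 0.0360)
angular accel α = (-1.6244, -0.3500, 0.5700)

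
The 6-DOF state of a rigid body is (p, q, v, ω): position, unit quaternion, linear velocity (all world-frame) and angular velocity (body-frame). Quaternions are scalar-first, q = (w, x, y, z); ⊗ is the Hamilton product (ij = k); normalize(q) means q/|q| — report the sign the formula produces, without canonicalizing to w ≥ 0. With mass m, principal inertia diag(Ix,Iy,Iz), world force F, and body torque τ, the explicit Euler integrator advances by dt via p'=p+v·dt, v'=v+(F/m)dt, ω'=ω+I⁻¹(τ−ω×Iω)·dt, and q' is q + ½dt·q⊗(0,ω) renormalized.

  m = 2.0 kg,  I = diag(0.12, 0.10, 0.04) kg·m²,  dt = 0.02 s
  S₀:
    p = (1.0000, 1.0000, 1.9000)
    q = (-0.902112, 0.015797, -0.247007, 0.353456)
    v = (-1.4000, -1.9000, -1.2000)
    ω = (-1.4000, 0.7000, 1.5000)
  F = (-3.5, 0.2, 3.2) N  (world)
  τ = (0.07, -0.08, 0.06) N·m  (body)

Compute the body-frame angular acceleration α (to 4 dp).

precession coupling ω×(Iω) = (-0.0630, -0.1680, 0.0196)
α = I⁻¹(τ − ω×Iω) = (1.1083, 0.8800, 1.0100)

α = (1.1083, 0.8800, 1.0100)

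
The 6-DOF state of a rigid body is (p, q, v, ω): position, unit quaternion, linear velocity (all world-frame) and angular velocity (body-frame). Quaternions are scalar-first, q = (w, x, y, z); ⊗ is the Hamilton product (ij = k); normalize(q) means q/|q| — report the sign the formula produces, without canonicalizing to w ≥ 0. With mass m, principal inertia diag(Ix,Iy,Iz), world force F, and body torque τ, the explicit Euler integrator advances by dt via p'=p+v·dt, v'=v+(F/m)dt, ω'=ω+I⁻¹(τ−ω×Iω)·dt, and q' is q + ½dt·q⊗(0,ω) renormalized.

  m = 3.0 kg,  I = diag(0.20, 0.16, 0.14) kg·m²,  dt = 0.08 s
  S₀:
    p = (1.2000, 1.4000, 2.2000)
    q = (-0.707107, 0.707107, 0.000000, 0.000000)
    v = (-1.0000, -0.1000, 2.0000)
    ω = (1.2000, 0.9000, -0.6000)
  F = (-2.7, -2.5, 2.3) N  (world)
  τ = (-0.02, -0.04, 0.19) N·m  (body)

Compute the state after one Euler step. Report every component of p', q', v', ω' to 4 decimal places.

gyro term ω×Iω = (0.0108, -0.0432, -0.0432)
(τ − ω×Iω)/I = (-0.1540, 0.0200, 1.6657)
ω + α·dt = (1.1877, 0.9016, -0.4667)
q⊗(0,ω) = (-0.8485284, -0.8485284, -0.2121321, 1.0606605)
updated quaternion q' = (-0.7395, 0.6718, -0.0085, 0.0423)
p' = p + v·dt = (1.1200, 1.3920, 2.3600)
v' = v + a·dt = (-1.0720, -0.1667, 2.0613)

p' = (1.1200, 1.3920, 2.3600)
q' = (-0.7395, 0.6718, -0.0085, 0.0423)
v' = (-1.0720, -0.1667, 2.0613)
ω' = (1.1877, 0.9016, -0.4667)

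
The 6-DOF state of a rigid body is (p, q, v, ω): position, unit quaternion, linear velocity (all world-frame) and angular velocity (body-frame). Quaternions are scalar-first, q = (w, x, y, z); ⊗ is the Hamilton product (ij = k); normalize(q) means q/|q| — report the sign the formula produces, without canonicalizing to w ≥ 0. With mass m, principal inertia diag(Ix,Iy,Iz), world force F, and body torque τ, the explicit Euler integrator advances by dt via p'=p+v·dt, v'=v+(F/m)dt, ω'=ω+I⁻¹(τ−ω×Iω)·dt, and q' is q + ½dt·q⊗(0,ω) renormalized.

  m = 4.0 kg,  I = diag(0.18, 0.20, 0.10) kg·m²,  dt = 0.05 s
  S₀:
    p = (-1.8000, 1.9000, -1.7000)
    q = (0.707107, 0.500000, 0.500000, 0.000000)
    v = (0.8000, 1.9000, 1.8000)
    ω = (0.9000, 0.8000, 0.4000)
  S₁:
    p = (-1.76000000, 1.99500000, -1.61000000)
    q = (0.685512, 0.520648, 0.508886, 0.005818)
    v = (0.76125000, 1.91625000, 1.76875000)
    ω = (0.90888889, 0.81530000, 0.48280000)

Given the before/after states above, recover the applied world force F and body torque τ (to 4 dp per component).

rate change Δω = (0.00888889, 0.01530000, 0.08280000)
τ = I·(Δω/dt) + ω₀×(Iω₀) = (0.0000, 0.0900, 0.1800)
velocity change Δv = (-0.03875000, 0.01625000, -0.03125000)
applied force F = (-3.1000, 1.3000, -2.5000)

F = (-3.1000, 1.3000, -2.5000)
τ = (0.0000, 0.0900, 0.1800)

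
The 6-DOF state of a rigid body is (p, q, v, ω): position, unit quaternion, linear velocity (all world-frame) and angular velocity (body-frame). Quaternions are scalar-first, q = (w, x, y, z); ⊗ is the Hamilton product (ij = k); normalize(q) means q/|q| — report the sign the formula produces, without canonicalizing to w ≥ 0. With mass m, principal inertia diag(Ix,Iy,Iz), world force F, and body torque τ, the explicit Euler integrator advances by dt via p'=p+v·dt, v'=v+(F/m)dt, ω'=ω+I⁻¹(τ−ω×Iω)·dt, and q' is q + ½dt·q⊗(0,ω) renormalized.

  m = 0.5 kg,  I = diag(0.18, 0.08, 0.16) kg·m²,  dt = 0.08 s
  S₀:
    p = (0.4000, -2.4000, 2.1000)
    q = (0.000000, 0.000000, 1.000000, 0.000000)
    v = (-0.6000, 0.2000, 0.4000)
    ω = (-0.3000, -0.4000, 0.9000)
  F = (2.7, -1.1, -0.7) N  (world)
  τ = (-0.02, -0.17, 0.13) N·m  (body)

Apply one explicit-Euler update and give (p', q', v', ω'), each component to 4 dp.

p' = (0.3520, -2.3840, 2.1320)
q' = (0.0160, 0.0360, 0.9992, 0.0120)
v' = (-0.1680, 0.0240, 0.2880)
ω' = (-0.2961, -0.5646, 0.9710)

(τ − ω×Iω)/I = (0.0489, -2.0575, 0.8875)
new body rate ω' = (-0.2961, -0.5646, 0.9710)
2q̇ = q⊗(0,ω) = (0.4000000, 0.9000000, 0.0000000, 0.3000000)
updated quaternion q' = (0.0160, 0.0360, 0.9992, 0.0120)
p' = p + v·dt = (0.3520, -2.3840, 2.1320)
new velocity v' = (-0.1680, 0.0240, 0.2880)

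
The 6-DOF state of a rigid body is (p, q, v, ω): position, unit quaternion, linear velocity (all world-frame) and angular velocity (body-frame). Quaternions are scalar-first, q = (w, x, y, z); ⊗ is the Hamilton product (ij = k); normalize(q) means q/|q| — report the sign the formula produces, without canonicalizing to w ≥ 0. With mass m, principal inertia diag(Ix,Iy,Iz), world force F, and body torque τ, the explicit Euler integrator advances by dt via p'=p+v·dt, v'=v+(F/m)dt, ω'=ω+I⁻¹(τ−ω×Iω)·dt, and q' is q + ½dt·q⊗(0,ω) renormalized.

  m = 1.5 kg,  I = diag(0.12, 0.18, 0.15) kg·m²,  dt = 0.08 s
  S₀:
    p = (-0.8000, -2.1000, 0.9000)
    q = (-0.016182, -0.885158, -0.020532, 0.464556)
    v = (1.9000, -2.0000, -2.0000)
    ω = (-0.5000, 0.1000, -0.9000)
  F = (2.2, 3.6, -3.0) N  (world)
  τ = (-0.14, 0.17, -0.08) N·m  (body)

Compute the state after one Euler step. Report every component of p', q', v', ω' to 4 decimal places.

p' = (-0.6480, -2.2600, 0.7400)
q' = (-0.0171, -0.8852, -0.0617, 0.4608)
v' = (2.0173, -1.8080, -2.1600)
ω' = (-0.5951, 0.1816, -0.9411)

a = (1.4667, 2.4000, -2.0000)
p' = p + v·dt = (-0.6480, -2.2600, 0.7400)
v' = v + a·dt = (2.0173, -1.8080, -2.1600)
gyro term ω×Iω = (0.0027, -0.0135, -0.0030)
α = I⁻¹(τ − ω×Iω) = (-1.1892, 1.0194, -0.5133)
ω' = ω + α·dt = (-0.5951, 0.1816, -0.9411)
Hamilton product q⊗(0,ω) = (-0.0224254, -0.0198858, -1.0305384, -0.0842180)
updated quaternion q' = (-0.0171, -0.8852, -0.0617, 0.4608)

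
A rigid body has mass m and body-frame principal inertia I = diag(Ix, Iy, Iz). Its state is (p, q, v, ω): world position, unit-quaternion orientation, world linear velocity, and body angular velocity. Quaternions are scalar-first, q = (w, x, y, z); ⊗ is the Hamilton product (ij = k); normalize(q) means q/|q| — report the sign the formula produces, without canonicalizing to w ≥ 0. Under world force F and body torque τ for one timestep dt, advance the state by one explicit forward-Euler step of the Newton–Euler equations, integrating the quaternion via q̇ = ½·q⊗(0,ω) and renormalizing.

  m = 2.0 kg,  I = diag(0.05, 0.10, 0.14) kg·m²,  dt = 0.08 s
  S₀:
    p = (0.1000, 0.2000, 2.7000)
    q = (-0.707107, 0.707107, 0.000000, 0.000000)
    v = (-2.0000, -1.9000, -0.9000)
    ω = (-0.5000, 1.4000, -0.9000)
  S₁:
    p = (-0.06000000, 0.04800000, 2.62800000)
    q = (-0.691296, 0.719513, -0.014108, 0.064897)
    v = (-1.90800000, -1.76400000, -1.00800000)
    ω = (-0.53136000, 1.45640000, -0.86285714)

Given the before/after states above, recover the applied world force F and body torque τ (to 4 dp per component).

F = (2.3000, 3.4000, -2.7000)
τ = (-0.0700, 0.0300, 0.0300)

rate change Δω = (-0.03136000, 0.05640000, 0.03714286)
ω₀×(Iω₀) = (-0.0504, -0.0405, -0.0350)
applied torque τ = (-0.0700, 0.0300, 0.0300)
velocity change Δv = (0.09200000, 0.13600000, -0.10800000)
applied force F = (2.3000, 3.4000, -2.7000)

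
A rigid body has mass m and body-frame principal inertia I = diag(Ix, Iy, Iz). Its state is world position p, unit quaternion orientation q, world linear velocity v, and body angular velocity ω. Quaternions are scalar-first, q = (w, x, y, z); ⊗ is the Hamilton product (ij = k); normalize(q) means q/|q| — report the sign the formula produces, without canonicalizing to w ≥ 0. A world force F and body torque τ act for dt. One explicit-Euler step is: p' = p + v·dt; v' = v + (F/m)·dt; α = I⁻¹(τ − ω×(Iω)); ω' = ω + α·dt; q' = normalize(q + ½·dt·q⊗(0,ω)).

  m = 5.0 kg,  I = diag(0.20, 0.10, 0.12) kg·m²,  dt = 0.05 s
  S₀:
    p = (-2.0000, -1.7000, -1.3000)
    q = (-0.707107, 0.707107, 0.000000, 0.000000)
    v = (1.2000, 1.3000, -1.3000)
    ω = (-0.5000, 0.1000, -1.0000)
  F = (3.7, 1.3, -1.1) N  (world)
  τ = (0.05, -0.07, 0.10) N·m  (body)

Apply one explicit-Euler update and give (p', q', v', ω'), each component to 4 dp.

α = I⁻¹(τ − ω×Iω) = (0.2600, -1.1000, 0.7917)
ω + α·dt = (-0.4870, 0.0450, -0.9604)
Hamilton product q⊗(0,ω) = (0.3535535, 0.3535535, 0.6363963, 0.7778177)
q + ½dt·q⊗(0,ω), renormalized = (-0.6980, 0.7157, 0.0159, 0.0194)
new position p' = (-1.9400, -1.6350, -1.3650)
v + (F/m)dt = (1.2370, 1.3130, -1.3110)

p' = (-1.9400, -1.6350, -1.3650)
q' = (-0.6980, 0.7157, 0.0159, 0.0194)
v' = (1.2370, 1.3130, -1.3110)
ω' = (-0.4870, 0.0450, -0.9604)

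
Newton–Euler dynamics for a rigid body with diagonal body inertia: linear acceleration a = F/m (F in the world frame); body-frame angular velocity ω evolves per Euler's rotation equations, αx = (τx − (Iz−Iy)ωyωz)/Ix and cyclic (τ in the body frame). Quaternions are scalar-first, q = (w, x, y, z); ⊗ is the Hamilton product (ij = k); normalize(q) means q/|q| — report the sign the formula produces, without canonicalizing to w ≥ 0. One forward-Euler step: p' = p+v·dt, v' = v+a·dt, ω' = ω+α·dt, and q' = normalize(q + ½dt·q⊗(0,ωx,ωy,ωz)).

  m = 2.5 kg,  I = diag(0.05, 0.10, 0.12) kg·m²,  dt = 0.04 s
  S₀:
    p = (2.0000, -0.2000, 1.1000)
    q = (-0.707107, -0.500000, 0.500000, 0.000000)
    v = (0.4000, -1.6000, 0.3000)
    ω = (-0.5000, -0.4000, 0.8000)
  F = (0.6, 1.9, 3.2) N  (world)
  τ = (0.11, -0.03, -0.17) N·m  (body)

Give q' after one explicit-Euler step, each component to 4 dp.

Hamilton product q⊗(0,ω) = (-0.0500000, 0.7535535, 0.6828428, -0.1156856)
q' = normalize(q + ½dt·q⊗(0,ω)) = (-0.7080, -0.4848, 0.5135, -0.0023)

q' = (-0.7080, -0.4848, 0.5135, -0.0023)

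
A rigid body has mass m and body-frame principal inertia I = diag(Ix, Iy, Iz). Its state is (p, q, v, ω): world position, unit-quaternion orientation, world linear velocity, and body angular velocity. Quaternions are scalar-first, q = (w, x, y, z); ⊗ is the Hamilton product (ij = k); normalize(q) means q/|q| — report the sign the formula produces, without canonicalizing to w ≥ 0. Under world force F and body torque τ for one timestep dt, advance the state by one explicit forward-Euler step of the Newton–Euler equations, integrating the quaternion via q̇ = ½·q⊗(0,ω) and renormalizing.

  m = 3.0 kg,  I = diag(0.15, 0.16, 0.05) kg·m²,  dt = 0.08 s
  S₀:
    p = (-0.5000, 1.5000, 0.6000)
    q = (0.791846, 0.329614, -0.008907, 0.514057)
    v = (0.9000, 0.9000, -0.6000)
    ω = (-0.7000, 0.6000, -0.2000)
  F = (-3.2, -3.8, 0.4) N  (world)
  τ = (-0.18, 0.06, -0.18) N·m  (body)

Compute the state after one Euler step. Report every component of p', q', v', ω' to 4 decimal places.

(τ − ω×Iω)/I = (-1.2880, 0.2875, -3.5160)
new body rate ω' = (-0.8030, 0.6230, -0.4813)
q⊗(0,ω) = (0.3388854, -0.8609450, 0.1811905, 0.0331643)
updated quaternion q' = (0.8048, 0.2950, -0.0017, 0.5150)
a = (-1.0667, -1.2667, 0.1333)
new position p' = (-0.4280, 1.5720, 0.5520)
v' = v + a·dt = (0.8147, 0.7987, -0.5893)

p' = (-0.4280, 1.5720, 0.5520)
q' = (0.8048, 0.2950, -0.0017, 0.5150)
v' = (0.8147, 0.7987, -0.5893)
ω' = (-0.8030, 0.6230, -0.4813)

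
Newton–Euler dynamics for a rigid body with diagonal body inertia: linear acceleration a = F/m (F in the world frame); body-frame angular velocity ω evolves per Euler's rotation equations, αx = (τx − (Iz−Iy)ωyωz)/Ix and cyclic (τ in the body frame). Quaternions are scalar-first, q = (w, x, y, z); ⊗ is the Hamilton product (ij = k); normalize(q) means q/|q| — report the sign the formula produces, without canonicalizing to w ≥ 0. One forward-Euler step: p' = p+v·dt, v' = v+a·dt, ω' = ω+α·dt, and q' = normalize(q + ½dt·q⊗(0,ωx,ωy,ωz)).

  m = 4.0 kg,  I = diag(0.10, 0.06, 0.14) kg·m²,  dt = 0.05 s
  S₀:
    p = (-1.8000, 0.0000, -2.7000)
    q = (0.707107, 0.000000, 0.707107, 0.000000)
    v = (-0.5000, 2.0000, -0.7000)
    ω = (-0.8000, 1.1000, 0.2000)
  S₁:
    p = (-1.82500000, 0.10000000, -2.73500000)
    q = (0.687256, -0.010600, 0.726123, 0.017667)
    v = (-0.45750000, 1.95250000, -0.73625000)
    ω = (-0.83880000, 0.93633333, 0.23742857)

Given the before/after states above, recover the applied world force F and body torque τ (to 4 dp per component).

F = (3.4000, -3.8000, -2.9000)
τ = (-0.0600, -0.1900, 0.1400)

ω₁ − ω₀ = (-0.03880000, -0.16366667, 0.03742857)
I·α + gyro = (-0.0600, -0.1900, 0.1400)
velocity change Δv = (0.04250000, -0.04750000, -0.03625000)
m·(v₁−v₀)/dt = (3.4000, -3.8000, -2.9000)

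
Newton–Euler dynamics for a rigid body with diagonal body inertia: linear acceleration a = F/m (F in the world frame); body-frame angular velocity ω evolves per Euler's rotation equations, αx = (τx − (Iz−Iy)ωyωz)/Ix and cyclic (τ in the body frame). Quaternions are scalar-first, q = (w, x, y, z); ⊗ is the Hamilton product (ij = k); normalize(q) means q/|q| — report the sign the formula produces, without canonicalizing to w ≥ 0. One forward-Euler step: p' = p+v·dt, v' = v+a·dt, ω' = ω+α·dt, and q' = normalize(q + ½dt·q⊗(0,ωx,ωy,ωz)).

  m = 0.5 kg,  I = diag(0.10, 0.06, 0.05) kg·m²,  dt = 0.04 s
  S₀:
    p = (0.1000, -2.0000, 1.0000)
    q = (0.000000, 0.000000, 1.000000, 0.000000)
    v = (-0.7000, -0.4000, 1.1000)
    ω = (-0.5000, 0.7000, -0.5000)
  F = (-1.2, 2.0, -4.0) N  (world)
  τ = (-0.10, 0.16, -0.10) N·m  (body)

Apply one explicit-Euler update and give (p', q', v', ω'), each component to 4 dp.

α = I⁻¹(τ − ω×Iω) = (-1.0350, 2.4583, -2.2800)
new body rate ω' = (-0.5414, 0.7983, -0.5912)
q⊗(0,ω) = (-0.7000000, -0.5000000, 0.0000000, 0.5000000)
updated quaternion q' = (-0.0140, -0.0100, 0.9998, 0.0100)
linear accel F/m = (-2.4000, 4.0000, -8.0000)
new position p' = (0.0720, -2.0160, 1.0440)
v' = v + a·dt = (-0.7960, -0.2400, 0.7800)

p' = (0.0720, -2.0160, 1.0440)
q' = (-0.0140, -0.0100, 0.9998, 0.0100)
v' = (-0.7960, -0.2400, 0.7800)
ω' = (-0.5414, 0.7983, -0.5912)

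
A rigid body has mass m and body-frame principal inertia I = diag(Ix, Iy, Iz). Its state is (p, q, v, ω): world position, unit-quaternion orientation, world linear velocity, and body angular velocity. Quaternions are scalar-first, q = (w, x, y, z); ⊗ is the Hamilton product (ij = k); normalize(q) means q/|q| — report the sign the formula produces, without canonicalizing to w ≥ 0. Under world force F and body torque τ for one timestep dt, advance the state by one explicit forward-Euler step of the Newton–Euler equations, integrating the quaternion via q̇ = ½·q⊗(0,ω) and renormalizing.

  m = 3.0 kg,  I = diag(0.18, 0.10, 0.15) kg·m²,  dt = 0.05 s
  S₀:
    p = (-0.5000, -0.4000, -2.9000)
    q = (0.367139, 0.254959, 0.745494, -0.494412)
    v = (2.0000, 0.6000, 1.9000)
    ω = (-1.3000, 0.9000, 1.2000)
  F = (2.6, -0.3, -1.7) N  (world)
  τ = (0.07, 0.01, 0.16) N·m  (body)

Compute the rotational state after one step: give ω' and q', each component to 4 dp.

gyro term ω×Iω = (0.0540, -0.0468, 0.0936)
angular accel α = (0.0889, 0.5680, 0.4427)
ω' = ω + α·dt = (-1.2956, 0.9284, 1.2221)
2q̇ = q⊗(0,ω) = (0.2537965, 0.8622829, 0.6672099, 1.6391721)
q' = normalize(q + ½dt·q⊗(0,ω)) = (0.3730, 0.2762, 0.7612, -0.4529)

ω' = (-1.2956, 0.9284, 1.2221)
q' = (0.3730, 0.2762, 0.7612, -0.4529)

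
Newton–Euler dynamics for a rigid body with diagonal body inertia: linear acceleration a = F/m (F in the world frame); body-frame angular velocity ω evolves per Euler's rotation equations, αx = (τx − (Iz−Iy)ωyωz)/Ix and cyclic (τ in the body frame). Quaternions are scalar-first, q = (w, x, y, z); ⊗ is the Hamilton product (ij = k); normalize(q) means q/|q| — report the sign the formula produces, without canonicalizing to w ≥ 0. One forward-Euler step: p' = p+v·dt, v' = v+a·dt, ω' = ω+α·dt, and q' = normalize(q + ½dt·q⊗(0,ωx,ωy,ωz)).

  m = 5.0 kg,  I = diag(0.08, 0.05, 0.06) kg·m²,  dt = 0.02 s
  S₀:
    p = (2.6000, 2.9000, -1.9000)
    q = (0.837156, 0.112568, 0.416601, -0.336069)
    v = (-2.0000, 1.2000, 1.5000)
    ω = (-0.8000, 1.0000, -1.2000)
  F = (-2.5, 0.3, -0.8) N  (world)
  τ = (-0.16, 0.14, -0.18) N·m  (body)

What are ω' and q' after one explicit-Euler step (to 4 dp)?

α = I⁻¹(τ − ω×Iω) = (-1.8500, 2.4160, -3.4000)
new body rate ω' = (-0.8370, 1.0483, -1.2680)
Hamilton product q⊗(0,ω) = (-0.7298294, -0.8335770, 1.2410928, -0.5587384)
updated quaternion q' = (0.8297, 0.1042, 0.4289, -0.3416)

ω' = (-0.8370, 1.0483, -1.2680)
q' = (0.8297, 0.1042, 0.4289, -0.3416)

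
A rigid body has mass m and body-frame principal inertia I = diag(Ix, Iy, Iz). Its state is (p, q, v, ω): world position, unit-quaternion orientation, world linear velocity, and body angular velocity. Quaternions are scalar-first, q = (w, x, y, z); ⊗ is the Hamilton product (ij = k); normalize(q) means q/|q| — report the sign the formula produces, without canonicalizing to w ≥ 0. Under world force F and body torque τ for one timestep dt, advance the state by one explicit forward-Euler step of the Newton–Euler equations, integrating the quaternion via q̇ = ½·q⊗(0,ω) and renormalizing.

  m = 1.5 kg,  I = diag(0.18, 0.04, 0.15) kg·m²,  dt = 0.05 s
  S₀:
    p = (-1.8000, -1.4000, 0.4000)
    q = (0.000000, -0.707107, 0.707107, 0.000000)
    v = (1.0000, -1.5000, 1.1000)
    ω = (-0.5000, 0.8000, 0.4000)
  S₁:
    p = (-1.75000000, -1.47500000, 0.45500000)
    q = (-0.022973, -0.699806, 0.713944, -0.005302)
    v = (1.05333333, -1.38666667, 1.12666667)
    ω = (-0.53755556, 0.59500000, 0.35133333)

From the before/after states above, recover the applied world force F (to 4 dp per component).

v₁ − v₀ = (0.05333333, 0.11333333, 0.02666667)
m·(v₁−v₀)/dt = (1.6000, 3.4000, 0.8000)

F = (1.6000, 3.4000, 0.8000)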